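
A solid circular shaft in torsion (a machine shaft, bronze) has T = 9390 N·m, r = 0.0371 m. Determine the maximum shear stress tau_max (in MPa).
Model: a solid circular shaft in torsion, so tau_max = (2·T) / (π·r^3).
Substitute:
  tau_max = (2 × 9390) / (π × 0.0371^3)
  tau_max = 1.171 × 10⁸ Pa
Convert: tau_max = 1.171 × 10⁸ Pa = 117.1 MPa
Final answer: tau_max = 117.1 MPa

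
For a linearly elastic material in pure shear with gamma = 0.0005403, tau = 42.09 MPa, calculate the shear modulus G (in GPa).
Model: a linearly elastic material in pure shear, so tau = G·gamma.
Solve for G: G = tau / gamma.
Convert to SI units:
  tau = 42.09 MPa = 4.209 × 10⁷ Pa
Substitute:
  G = (4.209 × 10⁷) / 0.0005403
  G = 7.79 × 10¹⁰ Pa
Convert: G = 7.79 × 10¹⁰ Pa = 77.9 GPa
Final answer: G = 77.9 GPa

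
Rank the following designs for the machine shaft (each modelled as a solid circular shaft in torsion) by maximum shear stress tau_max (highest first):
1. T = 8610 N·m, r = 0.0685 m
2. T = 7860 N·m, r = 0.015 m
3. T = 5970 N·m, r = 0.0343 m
Model: a solid circular shaft in torsion, so tau_max = (2·T) / (π·r^3) (SI units).
  Case 1: tau_max = (2 × 8610) / (π × 0.0685^3) = 1.705 × 10⁷ Pa = 17.05 MPa
  Case 2: tau_max = (2 × 7860) / (π × 0.015^3) = 1.483 × 10⁹ Pa = 1483 MPa
  Case 3: tau_max = (2 × 5970) / (π × 0.0343^3) = 9.418 × 10⁷ Pa = 94.18 MPa
Ordering: 1483 MPa (case 2) > 94.18 MPa (case 3) > 17.05 MPa (case 1)
Final answer: 2, 3, 1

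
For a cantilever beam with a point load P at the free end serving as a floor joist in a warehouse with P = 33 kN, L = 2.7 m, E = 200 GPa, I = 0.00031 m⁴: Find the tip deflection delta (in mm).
Model: a cantilever beam with a point load P at the free end, so delta = (P·L^3) / (3·E·I).
Convert to SI units:
  P = 33 kN = 33000 N
  E = 200 GPa = 2 × 10¹¹ Pa
Substitute:
  delta = (33000 × 2.7^3) / (3 × (2 × 10¹¹) × 0.00031)
  delta = 0.003492 m
Convert: delta = 0.003492 m = 3.492 mm
Final answer: delta = 3.492 mm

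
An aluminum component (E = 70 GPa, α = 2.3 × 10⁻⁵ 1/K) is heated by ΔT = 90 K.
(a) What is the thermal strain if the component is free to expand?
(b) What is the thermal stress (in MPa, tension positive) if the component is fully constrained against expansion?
(a) Free thermal strain ε_th = α·ΔT = (2.3 × 10⁻⁵) × 90 = 0.00207
(b) Fully constrained, the expansion is suppressed, so σ = -E·α·ΔT. Convert E = 70 GPa = 7 × 10¹⁰ Pa.
  σ = -(7 × 10¹⁰) × (2.3 × 10⁻⁵) × 90 = -1.449 × 10⁸ Pa = -144.9 MPa (compressive)
Final answer: (a) ε_th = 0.00207, (b) σ = -144.9 MPa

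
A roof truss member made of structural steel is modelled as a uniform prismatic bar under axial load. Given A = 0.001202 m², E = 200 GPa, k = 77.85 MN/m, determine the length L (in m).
Model: a uniform prismatic bar under axial load, so k = (A·E) / L.
Solve for L: L = (A·E) / k.
Convert to SI units:
  E = 200 GPa = 2 × 10¹¹ Pa
  k = 77.85 MN/m = 7.785 × 10⁷ N/m
Substitute:
  L = (0.001202 × (2 × 10¹¹)) / (7.785 × 10⁷)
  L = 3.088 m
Final answer: L = 3.088 m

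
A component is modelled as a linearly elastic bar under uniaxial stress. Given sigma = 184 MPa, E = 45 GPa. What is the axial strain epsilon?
Model: a linearly elastic bar under uniaxial stress, so epsilon = sigma / E.
Convert to SI units:
  sigma = 184 MPa = 1.84 × 10⁸ Pa
  E = 45 GPa = 4.5 × 10¹⁰ Pa
Substitute:
  epsilon = (1.84 × 10⁸) / (4.5 × 10¹⁰)
  epsilon = 0.004089
Final answer: epsilon = 0.004089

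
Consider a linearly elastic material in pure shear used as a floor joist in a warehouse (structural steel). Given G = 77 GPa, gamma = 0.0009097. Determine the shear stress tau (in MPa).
Model: a linearly elastic material in pure shear, so tau = G·gamma.
Convert to SI units:
  G = 77 GPa = 7.7 × 10¹⁰ Pa
Substitute:
  tau = (7.7 × 10¹⁰) × 0.0009097
  tau = 7.005 × 10⁷ Pa
Convert: tau = 7.005 × 10⁷ Pa = 70.05 MPa
Final answer: tau = 70.05 MPa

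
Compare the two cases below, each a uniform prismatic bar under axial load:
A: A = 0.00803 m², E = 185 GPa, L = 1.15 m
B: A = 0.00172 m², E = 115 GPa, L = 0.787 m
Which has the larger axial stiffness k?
Model: a uniform prismatic bar under axial load, so k = (A·E) / L (SI units).
  A: k = (0.00803 × (1.85 × 10¹¹)) / 1.15 = 1.292 × 10⁹ N/m = 1292 MN/m
  B: k = (0.00172 × (1.15 × 10¹¹)) / 0.787 = 2.513 × 10⁸ N/m = 251.3 MN/m
1292 MN/m > 251.3 MN/m, so A is larger.
Final answer: A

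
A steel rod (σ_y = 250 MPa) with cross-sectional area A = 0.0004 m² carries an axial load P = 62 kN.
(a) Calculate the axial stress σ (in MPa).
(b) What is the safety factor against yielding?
(a) Axial stress σ = P/A. Convert P = 62 kN = 62000 N.
  σ = 62000 / 0.0004 = 1.55 × 10⁸ Pa = 155 MPa
(b) Safety factor SF = σ_y/σ = 250 / 155 = 1.613
Final answer: (a) σ = 155 MPa, (b) SF = 1.613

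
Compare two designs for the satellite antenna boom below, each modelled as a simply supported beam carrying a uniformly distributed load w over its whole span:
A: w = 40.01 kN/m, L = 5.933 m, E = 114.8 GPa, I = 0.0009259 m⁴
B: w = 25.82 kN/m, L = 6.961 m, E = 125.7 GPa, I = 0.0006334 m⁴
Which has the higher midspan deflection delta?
Model: a simply supported beam carrying a uniformly distributed load w over its whole span, so delta = (5·w·L^4) / (384·E·I) (SI units).
  A: delta = (5 × 40010 × 5.933^4) / (384 × (1.148 × 10¹¹) × 0.0009259) = 0.006073 m = 6.073 mm
  B: delta = (5 × 25820 × 6.961^4) / (384 × (1.257 × 10¹¹) × 0.0006334) = 0.009914 m = 9.914 mm
9.914 mm > 6.073 mm, so B is larger.
Final answer: B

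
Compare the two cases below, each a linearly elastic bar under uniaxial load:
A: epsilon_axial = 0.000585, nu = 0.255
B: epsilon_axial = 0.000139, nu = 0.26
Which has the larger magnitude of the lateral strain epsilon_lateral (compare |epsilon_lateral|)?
Model: a linearly elastic bar under uniaxial load, so epsilon_lateral = -nu·epsilon_axial (SI units).
  A: epsilon_lateral = -(0.255 × 0.000585) = -0.0001492
  B: epsilon_lateral = -(0.26 × 0.000139) = -3.614 × 10⁻⁵
|epsilon_lateral|: A = 0.0001492, B = 3.614 × 10⁻⁵, so A is larger in magnitude.
Final answer: A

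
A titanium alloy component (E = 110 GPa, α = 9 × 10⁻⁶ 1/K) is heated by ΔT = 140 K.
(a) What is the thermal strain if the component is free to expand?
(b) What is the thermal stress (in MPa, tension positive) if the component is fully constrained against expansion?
(a) Free thermal strain ε_th = α·ΔT = (9 × 10⁻⁶) × 140 = 0.00126
(b) Fully constrained, the expansion is suppressed, so σ = -E·α·ΔT. Convert E = 110 GPa = 1.1 × 10¹¹ Pa.
  σ = -(1.1 × 10¹¹) × (9 × 10⁻⁶) × 140 = -1.386 × 10⁸ Pa = -138.6 MPa (compressive)
Final answer: (a) ε_th = 0.00126, (b) σ = -138.6 MPa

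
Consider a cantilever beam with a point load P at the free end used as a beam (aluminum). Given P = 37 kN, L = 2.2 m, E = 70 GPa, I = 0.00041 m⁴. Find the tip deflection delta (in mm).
Model: a cantilever beam with a point load P at the free end, so delta = (P·L^3) / (3·E·I).
Convert to SI units:
  P = 37 kN = 37000 N
  E = 70 GPa = 7 × 10¹⁰ Pa
Substitute:
  delta = (37000 × 2.2^3) / (3 × (7 × 10¹⁰) × 0.00041)
  delta = 0.004576 m
Convert: delta = 0.004576 m = 4.576 mm
Final answer: delta = 4.576 mm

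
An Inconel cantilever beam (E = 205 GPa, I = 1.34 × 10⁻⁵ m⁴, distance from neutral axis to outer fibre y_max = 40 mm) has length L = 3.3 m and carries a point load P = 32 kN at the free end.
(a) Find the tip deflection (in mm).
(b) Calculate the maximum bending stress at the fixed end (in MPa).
(a) Tip deflection of a cantilever with an end point load: δ = P·L^3 / (3·E·I). Convert P = 32 kN = 32000 N, E = 205 GPa = 2.05 × 10¹¹ Pa.
  δ = (32000 × 3.3^3) / (3 × (2.05 × 10¹¹) × (1.34 × 10⁻⁵)) = 0.1395 m = 139.5 mm
(b) Maximum bending moment at the fixed end: M = P·L = 32000 × 3.3 = 105600 N·m. Convert y_max = 40 mm = 0.04 m.
  σ = M·y_max / I = (105600 × 0.04) / (1.34 × 10⁻⁵) = 3.152 × 10⁸ Pa = 315.2 MPa
Final answer: (a) δ = 139.5 mm, (b) σ = 315.2 MPa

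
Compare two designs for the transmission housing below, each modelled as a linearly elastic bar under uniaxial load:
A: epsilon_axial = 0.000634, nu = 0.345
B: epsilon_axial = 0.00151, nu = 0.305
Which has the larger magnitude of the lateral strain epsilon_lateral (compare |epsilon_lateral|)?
Model: a linearly elastic bar under uniaxial load, so epsilon_lateral = -nu·epsilon_axial (SI units).
  A: epsilon_lateral = -(0.345 × 0.000634) = -0.0002187
  B: epsilon_lateral = -(0.305 × 0.00151) = -0.0004606
|epsilon_lateral|: A = 0.0002187, B = 0.0004606, so B is larger in magnitude.
Final answer: B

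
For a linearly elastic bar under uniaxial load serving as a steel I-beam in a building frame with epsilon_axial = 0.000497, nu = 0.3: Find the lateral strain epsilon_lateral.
Model: a linearly elastic bar under uniaxial load, so epsilon_lateral = -nu·epsilon_axial.
Substitute:
  epsilon_lateral = -(0.3 × 0.000497)
  epsilon_lateral = -0.0001491
Final answer: epsilon_lateral = -0.0001491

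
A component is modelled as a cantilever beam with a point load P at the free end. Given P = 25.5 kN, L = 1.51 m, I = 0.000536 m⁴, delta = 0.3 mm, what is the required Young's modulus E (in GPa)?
Model: a cantilever beam with a point load P at the free end, so delta = (P·L^3) / (3·E·I).
Solve for E: E = (P·L^3) / (3·delta·I).
Convert to SI units:
  P = 25.5 kN = 25500 N
  delta = 0.3 mm = 0.0003 m
Substitute:
  E = (25500 × 1.51^3) / (3 × 0.0003 × 0.000536)
  E = 1.82 × 10¹¹ Pa
Convert: E = 1.82 × 10¹¹ Pa = 182 GPa
Final answer: E = 182 GPa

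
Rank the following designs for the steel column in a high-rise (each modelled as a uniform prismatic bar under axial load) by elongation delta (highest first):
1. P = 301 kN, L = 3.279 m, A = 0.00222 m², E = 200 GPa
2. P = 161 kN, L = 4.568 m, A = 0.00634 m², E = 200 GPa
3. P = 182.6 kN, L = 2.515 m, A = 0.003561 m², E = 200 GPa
Model: a uniform prismatic bar under axial load, so delta = (P·L) / (A·E) (SI units).
  Case 1: delta = (301000 × 3.279) / (0.00222 × (2 × 10¹¹)) = 0.002223 m = 2.223 mm
  Case 2: delta = (161000 × 4.568) / (0.00634 × (2 × 10¹¹)) = 0.00058 m = 0.58 mm
  Case 3: delta = (182600 × 2.515) / (0.003561 × (2 × 10¹¹)) = 0.0006448 m = 0.6448 mm
Ordering: 2.223 mm (case 1) > 0.6448 mm (case 3) > 0.58 mm (case 2)
Final answer: 1, 3, 2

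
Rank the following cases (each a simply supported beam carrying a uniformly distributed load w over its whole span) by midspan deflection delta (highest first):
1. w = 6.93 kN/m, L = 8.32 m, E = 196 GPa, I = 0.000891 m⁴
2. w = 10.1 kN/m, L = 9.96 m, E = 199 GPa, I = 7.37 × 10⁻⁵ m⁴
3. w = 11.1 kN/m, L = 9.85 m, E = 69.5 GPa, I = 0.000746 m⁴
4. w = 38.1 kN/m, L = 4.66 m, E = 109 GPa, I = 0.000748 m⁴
Model: a simply supported beam carrying a uniformly distributed load w over its whole span, so delta = (5·w·L^4) / (384·E·I) (SI units).
  Case 1: delta = (5 × 6930 × 8.32^4) / (384 × (1.96 × 10¹¹) × 0.000891) = 0.002476 m = 2.476 mm
  Case 2: delta = (5 × 10100 × 9.96^4) / (384 × (1.99 × 10¹¹) × (7.37 × 10⁻⁵)) = 0.08824 m = 88.24 mm
  Case 3: delta = (5 × 11100 × 9.85^4) / (384 × (6.95 × 10¹⁰) × 0.000746) = 0.02624 m = 26.24 mm
  Case 4: delta = (5 × 38100 × 4.66^4) / (384 × (1.09 × 10¹¹) × 0.000748) = 0.002869 m = 2.869 mm
Ordering: 88.24 mm (case 2) > 26.24 mm (case 3) > 2.869 mm (case 4) > 2.476 mm (case 1)
Final answer: 2, 3, 4, 1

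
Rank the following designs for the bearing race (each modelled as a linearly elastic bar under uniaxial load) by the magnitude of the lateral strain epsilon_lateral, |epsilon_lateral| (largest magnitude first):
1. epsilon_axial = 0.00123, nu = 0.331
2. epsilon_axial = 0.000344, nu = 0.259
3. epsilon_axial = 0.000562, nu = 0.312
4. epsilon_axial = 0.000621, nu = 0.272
Model: a linearly elastic bar under uniaxial load, so epsilon_lateral = -nu·epsilon_axial (SI units).
  Case 1: epsilon_lateral = -(0.331 × 0.00123) = -0.0004071
  Case 2: epsilon_lateral = -(0.259 × 0.000344) = -8.91 × 10⁻⁵
  Case 3: epsilon_lateral = -(0.312 × 0.000562) = -0.0001753
  Case 4: epsilon_lateral = -(0.272 × 0.000621) = -0.0001689
Ordering by |epsilon_lateral|: 0.0004071 (case 1) > 0.0001753 (case 3) > 0.0001689 (case 4) > 8.91 × 10⁻⁵ (case 2)
Final answer: 1, 3, 4, 2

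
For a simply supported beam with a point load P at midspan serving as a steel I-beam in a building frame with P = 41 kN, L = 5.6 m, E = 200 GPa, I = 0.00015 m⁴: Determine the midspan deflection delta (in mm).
Model: a simply supported beam with a point load P at midspan, so delta = (P·L^3) / (48·E·I).
Convert to SI units:
  P = 41 kN = 41000 N
  E = 200 GPa = 2 × 10¹¹ Pa
Substitute:
  delta = (41000 × 5.6^3) / (48 × (2 × 10¹¹) × 0.00015)
  delta = 0.005 m
Convert: delta = 0.005 m = 5 mm
Final answer: delta = 5 mm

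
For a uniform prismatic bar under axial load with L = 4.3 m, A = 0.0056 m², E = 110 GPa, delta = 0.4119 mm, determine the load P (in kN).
Model: a uniform prismatic bar under axial load, so delta = (P·L) / (A·E).
Solve for P: P = (delta·A·E) / L.
Convert to SI units:
  E = 110 GPa = 1.1 × 10¹¹ Pa
  delta = 0.4119 mm = 0.0004119 m
Substitute:
  P = (0.0004119 × 0.0056 × (1.1 × 10¹¹)) / 4.3
  P = 59010 N
Convert: P = 59010 N = 59.01 kN
Final answer: P = 59.01 kN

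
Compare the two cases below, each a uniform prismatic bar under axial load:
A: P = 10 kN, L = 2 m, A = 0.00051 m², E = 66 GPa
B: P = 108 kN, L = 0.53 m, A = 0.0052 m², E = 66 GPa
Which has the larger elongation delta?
Model: a uniform prismatic bar under axial load, so delta = (P·L) / (A·E) (SI units).
  A: delta = (10000 × 2) / (0.00051 × (6.6 × 10¹⁰)) = 0.0005942 m = 0.5942 mm
  B: delta = (108000 × 0.53) / (0.0052 × (6.6 × 10¹⁰)) = 0.0001668 m = 0.1668 mm
0.5942 mm > 0.1668 mm, so A is larger.
Final answer: A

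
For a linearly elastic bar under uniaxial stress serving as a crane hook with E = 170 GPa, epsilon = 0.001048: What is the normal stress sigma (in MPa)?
Model: a linearly elastic bar under uniaxial stress, so sigma = E·epsilon.
Convert to SI units:
  E = 170 GPa = 1.7 × 10¹¹ Pa
Substitute:
  sigma = (1.7 × 10¹¹) × 0.001048
  sigma = 1.782 × 10⁸ Pa
Convert: sigma = 1.782 × 10⁸ Pa = 178.2 MPa
Final answer: sigma = 178.2 MPa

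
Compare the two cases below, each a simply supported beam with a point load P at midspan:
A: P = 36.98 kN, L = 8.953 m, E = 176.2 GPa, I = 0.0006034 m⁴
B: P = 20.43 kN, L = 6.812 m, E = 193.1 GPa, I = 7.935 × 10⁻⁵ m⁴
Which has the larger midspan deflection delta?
Model: a simply supported beam with a point load P at midspan, so delta = (P·L^3) / (48·E·I) (SI units).
  A: delta = (36980 × 8.953^3) / (48 × (1.762 × 10¹¹) × 0.0006034) = 0.0052 m = 5.2 mm
  B: delta = (20430 × 6.812^3) / (48 × (1.931 × 10¹¹) × (7.935 × 10⁻⁵)) = 0.008781 m = 8.781 mm
8.781 mm > 5.2 mm, so B is larger.
Final answer: B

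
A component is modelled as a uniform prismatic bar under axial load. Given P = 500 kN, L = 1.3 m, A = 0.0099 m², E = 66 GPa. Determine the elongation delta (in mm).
Model: a uniform prismatic bar under axial load, so delta = (P·L) / (A·E).
Convert to SI units:
  P = 500 kN = 500000 N
  E = 66 GPa = 6.6 × 10¹⁰ Pa
Substitute:
  delta = (500000 × 1.3) / (0.0099 × (6.6 × 10¹⁰))
  delta = 0.0009948 m
Convert: delta = 0.0009948 m = 0.9948 mm
Final answer: delta = 0.9948 mm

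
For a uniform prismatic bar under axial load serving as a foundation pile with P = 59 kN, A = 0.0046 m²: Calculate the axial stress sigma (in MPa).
Model: a uniform prismatic bar under axial load, so sigma = P / A.
Convert to SI units:
  P = 59 kN = 59000 N
Substitute:
  sigma = 59000 / 0.0046
  sigma = 1.283 × 10⁷ Pa
Convert: sigma = 1.283 × 10⁷ Pa = 12.83 MPa
Final answer: sigma = 12.83 MPa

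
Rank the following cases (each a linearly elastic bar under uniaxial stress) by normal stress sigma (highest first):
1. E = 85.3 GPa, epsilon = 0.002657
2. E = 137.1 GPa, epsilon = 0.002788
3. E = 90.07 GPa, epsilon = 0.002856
Model: a linearly elastic bar under uniaxial stress, so sigma = E·epsilon (SI units).
  Case 1: sigma = (8.53 × 10¹⁰) × 0.002657 = 2.266 × 10⁸ Pa = 226.6 MPa
  Case 2: sigma = (1.371 × 10¹¹) × 0.002788 = 3.822 × 10⁸ Pa = 382.2 MPa
  Case 3: sigma = (9.007 × 10¹⁰) × 0.002856 = 2.572 × 10⁸ Pa = 257.2 MPa
Ordering: 382.2 MPa (case 2) > 257.2 MPa (case 3) > 226.6 MPa (case 1)
Final answer: 2, 3, 1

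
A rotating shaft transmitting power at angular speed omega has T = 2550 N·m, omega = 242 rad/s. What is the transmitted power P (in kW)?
Model: a rotating shaft transmitting power at angular speed omega, so P = T·omega.
Substitute:
  P = 2550 × 242
  P = 617100 W
Convert: P = 617100 W = 617.1 kW
Final answer: P = 617.1 kW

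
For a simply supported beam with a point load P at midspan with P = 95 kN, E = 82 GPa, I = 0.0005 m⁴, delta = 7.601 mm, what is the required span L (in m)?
Model: a simply supported beam with a point load P at midspan, so delta = (P·L^3) / (48·E·I).
Solve for L: L = ((48·delta·E·I) / P)^(1/3).
Convert to SI units:
  P = 95 kN = 95000 N
  E = 82 GPa = 8.2 × 10¹⁰ Pa
  delta = 7.601 mm = 0.007601 m
Substitute:
  L = ((48 × 0.007601 × (8.2 × 10¹⁰) × 0.0005) / 95000)^(1/3)
  L = 5.4 m
Final answer: L = 5.4 m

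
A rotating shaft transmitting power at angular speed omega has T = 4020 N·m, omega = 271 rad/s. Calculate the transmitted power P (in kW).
Model: a rotating shaft transmitting power at angular speed omega, so P = T·omega.
Substitute:
  P = 4020 × 271
  P = 1.089 × 10⁶ W
Convert: P = 1.089 × 10⁶ W = 1089 kW
Final answer: P = 1089 kW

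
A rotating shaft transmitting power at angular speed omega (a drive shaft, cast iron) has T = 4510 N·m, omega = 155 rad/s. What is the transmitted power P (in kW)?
Model: a rotating shaft transmitting power at angular speed omega, so P = T·omega.
Substitute:
  P = 4510 × 155
  P = 699000 W
Convert: P = 699000 W = 699 kW
Final answer: P = 699 kW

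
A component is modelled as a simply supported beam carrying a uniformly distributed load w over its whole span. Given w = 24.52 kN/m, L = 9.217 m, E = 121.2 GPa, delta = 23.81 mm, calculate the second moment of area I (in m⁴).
Model: a simply supported beam carrying a uniformly distributed load w over its whole span, so delta = (5·w·L^4) / (384·E·I).
Solve for I: I = (5·w·L^4) / (384·delta·E).
Convert to SI units:
  w = 24.52 kN/m = 24520 N/m
  E = 121.2 GPa = 1.212 × 10¹¹ Pa
  delta = 23.81 mm = 0.02381 m
Substitute:
  I = (5 × 24520 × 9.217^4) / (384 × 0.02381 × (1.212 × 10¹¹))
  I = 0.0007985 m⁴
Final answer: I = 0.0007985 m⁴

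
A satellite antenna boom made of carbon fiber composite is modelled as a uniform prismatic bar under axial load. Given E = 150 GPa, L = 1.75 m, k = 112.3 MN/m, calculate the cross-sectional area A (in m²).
Model: a uniform prismatic bar under axial load, so k = (A·E) / L.
Solve for A: A = (k·L) / E.
Convert to SI units:
  E = 150 GPa = 1.5 × 10¹¹ Pa
  k = 112.3 MN/m = 1.123 × 10⁸ N/m
Substitute:
  A = ((1.123 × 10⁸) × 1.75) / (1.5 × 10¹¹)
  A = 0.00131 m²
Final answer: A = 0.00131 m²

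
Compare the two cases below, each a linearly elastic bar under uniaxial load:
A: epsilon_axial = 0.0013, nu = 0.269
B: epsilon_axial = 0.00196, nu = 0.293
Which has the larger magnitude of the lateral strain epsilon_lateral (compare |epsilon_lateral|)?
Model: a linearly elastic bar under uniaxial load, so epsilon_lateral = -nu·epsilon_axial (SI units).
  A: epsilon_lateral = -(0.269 × 0.0013) = -0.0003497
  B: epsilon_lateral = -(0.293 × 0.00196) = -0.0005743
|epsilon_lateral|: A = 0.0003497, B = 0.0005743, so B is larger in magnitude.
Final answer: B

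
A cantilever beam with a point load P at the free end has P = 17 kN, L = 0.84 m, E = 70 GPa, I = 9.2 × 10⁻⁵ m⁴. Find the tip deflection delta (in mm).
Model: a cantilever beam with a point load P at the free end, so delta = (P·L^3) / (3·E·I).
Convert to SI units:
  P = 17 kN = 17000 N
  E = 70 GPa = 7 × 10¹⁰ Pa
Substitute:
  delta = (17000 × 0.84^3) / (3 × (7 × 10¹⁰) × (9.2 × 10⁻⁵))
  delta = 0.0005215 m
Convert: delta = 0.0005215 m = 0.5215 mm
Final answer: delta = 0.5215 mm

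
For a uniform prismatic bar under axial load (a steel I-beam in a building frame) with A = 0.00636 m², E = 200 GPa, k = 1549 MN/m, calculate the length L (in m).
Model: a uniform prismatic bar under axial load, so k = (A·E) / L.
Solve for L: L = (A·E) / k.
Convert to SI units:
  E = 200 GPa = 2 × 10¹¹ Pa
  k = 1549 MN/m = 1.549 × 10⁹ N/m
Substitute:
  L = (0.00636 × (2 × 10¹¹)) / (1.549 × 10⁹)
  L = 0.8212 m
Final answer: L = 0.8212 m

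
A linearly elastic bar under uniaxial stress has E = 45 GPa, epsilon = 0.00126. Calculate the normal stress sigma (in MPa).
Model: a linearly elastic bar under uniaxial stress, so sigma = E·epsilon.
Convert to SI units:
  E = 45 GPa = 4.5 × 10¹⁰ Pa
Substitute:
  sigma = (4.5 × 10¹⁰) × 0.00126
  sigma = 5.67 × 10⁷ Pa
Convert: sigma = 5.67 × 10⁷ Pa = 56.7 MPa
Final answer: sigma = 56.7 MPa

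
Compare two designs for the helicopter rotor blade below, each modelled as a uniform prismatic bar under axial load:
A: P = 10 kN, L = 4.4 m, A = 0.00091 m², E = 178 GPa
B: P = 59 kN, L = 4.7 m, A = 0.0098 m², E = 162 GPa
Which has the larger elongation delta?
Model: a uniform prismatic bar under axial load, so delta = (P·L) / (A·E) (SI units).
  A: delta = (10000 × 4.4) / (0.00091 × (1.78 × 10¹¹)) = 0.0002716 m = 0.2716 mm
  B: delta = (59000 × 4.7) / (0.0098 × (1.62 × 10¹¹)) = 0.0001747 m = 0.1747 mm
0.2716 mm > 0.1747 mm, so A is larger.
Final answer: A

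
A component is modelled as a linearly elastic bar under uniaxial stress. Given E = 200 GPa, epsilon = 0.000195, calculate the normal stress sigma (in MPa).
Model: a linearly elastic bar under uniaxial stress, so epsilon = sigma / E.
Solve for sigma: sigma = epsilon·E.
Convert to SI units:
  E = 200 GPa = 2 × 10¹¹ Pa
Substitute:
  sigma = 0.000195 × (2 × 10¹¹)
  sigma = 3.9 × 10⁷ Pa
Convert: sigma = 3.9 × 10⁷ Pa = 39 MPa
Final answer: sigma = 39 MPa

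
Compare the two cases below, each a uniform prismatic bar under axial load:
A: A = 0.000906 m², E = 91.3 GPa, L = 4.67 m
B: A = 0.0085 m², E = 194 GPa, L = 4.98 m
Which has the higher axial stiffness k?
Model: a uniform prismatic bar under axial load, so k = (A·E) / L (SI units).
  A: k = (0.000906 × (9.13 × 10¹⁰)) / 4.67 = 1.771 × 10⁷ N/m = 17.71 MN/m
  B: k = (0.0085 × (1.94 × 10¹¹)) / 4.98 = 3.311 × 10⁸ N/m = 331.1 MN/m
331.1 MN/m > 17.71 MN/m, so B is larger.
Final answer: B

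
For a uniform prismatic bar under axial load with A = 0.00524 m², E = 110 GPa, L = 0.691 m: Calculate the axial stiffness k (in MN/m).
Model: a uniform prismatic bar under axial load, so k = (A·E) / L.
Convert to SI units:
  E = 110 GPa = 1.1 × 10¹¹ Pa
Substitute:
  k = (0.00524 × (1.1 × 10¹¹)) / 0.691
  k = 8.342 × 10⁸ N/m
Convert: k = 8.342 × 10⁸ N/m = 834.2 MN/m
Final answer: k = 834.2 MN/m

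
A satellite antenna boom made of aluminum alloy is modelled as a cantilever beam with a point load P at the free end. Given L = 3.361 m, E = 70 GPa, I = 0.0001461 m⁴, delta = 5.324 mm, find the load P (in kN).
Model: a cantilever beam with a point load P at the free end, so delta = (P·L^3) / (3·E·I).
Solve for P: P = (3·delta·E·I) / L^3.
Convert to SI units:
  E = 70 GPa = 7 × 10¹⁰ Pa
  delta = 5.324 mm = 0.005324 m
Substitute:
  P = (3 × 0.005324 × (7 × 10¹⁰) × 0.0001461) / 3.361^3
  P = 4302 N
Convert: P = 4302 N = 4.302 kN
Final answer: P = 4.302 kN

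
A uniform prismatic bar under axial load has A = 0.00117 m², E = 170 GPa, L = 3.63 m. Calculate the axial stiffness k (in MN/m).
Model: a uniform prismatic bar under axial load, so k = (A·E) / L.
Convert to SI units:
  E = 170 GPa = 1.7 × 10¹¹ Pa
Substitute:
  k = (0.00117 × (1.7 × 10¹¹)) / 3.63
  k = 5.479 × 10⁷ N/m
Convert: k = 5.479 × 10⁷ N/m = 54.79 MN/m
Final answer: k = 54.79 MN/m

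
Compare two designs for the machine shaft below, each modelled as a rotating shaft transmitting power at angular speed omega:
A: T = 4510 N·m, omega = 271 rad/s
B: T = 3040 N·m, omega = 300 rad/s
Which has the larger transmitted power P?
Model: a rotating shaft transmitting power at angular speed omega, so P = T·omega (SI units).
  A: P = 4510 × 271 = 1.222 × 10⁶ W = 1222 kW
  B: P = 3040 × 300 = 912000 W = 912 kW
1222 kW > 912 kW, so A is larger.
Final answer: A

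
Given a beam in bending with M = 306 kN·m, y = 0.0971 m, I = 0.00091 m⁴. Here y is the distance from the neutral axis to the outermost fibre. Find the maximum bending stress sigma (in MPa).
Model: a beam in bending, so sigma = (M·y) / I.
Convert to SI units:
  M = 306 kN·m = 306000 N·m
Substitute:
  sigma = (306000 × 0.0971) / 0.00091
  sigma = 3.265 × 10⁷ Pa
Convert: sigma = 3.265 × 10⁷ Pa = 32.65 MPa
Final answer: sigma = 32.65 MPa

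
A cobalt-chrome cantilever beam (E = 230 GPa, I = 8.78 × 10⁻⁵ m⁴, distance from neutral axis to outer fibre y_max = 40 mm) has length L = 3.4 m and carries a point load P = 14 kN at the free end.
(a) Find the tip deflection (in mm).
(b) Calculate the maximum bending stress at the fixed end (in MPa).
(a) Tip deflection of a cantilever with an end point load: δ = P·L^3 / (3·E·I). Convert P = 14 kN = 14000 N, E = 230 GPa = 2.3 × 10¹¹ Pa.
  δ = (14000 × 3.4^3) / (3 × (2.3 × 10¹¹) × (8.78 × 10⁻⁵)) = 0.009083 m = 9.083 mm
(b) Maximum bending moment at the fixed end: M = P·L = 14000 × 3.4 = 47600 N·m. Convert y_max = 40 mm = 0.04 m.
  σ = M·y_max / I = (47600 × 0.04) / (8.78 × 10⁻⁵) = 2.169 × 10⁷ Pa = 21.69 MPa
Final answer: (a) δ = 9.083 mm, (b) σ = 21.69 MPa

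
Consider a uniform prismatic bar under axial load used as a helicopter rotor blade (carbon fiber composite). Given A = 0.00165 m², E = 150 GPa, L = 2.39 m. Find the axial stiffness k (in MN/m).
Model: a uniform prismatic bar under axial load, so k = (A·E) / L.
Convert to SI units:
  E = 150 GPa = 1.5 × 10¹¹ Pa
Substitute:
  k = (0.00165 × (1.5 × 10¹¹)) / 2.39
  k = 1.036 × 10⁸ N/m
Convert: k = 1.036 × 10⁸ N/m = 103.6 MN/m
Final answer: k = 103.6 MN/m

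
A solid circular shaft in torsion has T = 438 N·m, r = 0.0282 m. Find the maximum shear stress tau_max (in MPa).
Model: a solid circular shaft in torsion, so tau_max = (2·T) / (π·r^3).
Substitute:
  tau_max = (2 × 438) / (π × 0.0282^3)
  tau_max = 1.243 × 10⁷ Pa
Convert: tau_max = 1.243 × 10⁷ Pa = 12.43 MPa
Final answer: tau_max = 12.43 MPa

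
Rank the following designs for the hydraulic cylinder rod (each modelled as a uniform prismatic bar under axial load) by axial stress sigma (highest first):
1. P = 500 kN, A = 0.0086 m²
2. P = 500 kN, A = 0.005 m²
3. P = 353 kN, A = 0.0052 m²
Model: a uniform prismatic bar under axial load, so sigma = P / A (SI units).
  Case 1: sigma = 500000 / 0.0086 = 5.814 × 10⁷ Pa = 58.14 MPa
  Case 2: sigma = 500000 / 0.005 = 1 × 10⁸ Pa = 100 MPa
  Case 3: sigma = 353000 / 0.0052 = 6.788 × 10⁷ Pa = 67.88 MPa
Ordering: 100 MPa (case 2) > 67.88 MPa (case 3) > 58.14 MPa (case 1)
Final answer: 2, 3, 1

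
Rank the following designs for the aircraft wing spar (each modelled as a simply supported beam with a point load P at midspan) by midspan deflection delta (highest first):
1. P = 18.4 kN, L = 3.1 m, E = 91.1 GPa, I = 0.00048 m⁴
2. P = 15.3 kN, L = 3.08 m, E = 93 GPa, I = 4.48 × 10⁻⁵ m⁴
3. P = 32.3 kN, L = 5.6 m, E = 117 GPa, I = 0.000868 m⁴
Model: a simply supported beam with a point load P at midspan, so delta = (P·L^3) / (48·E·I) (SI units).
  Case 1: delta = (18400 × 3.1^3) / (48 × (9.11 × 10¹⁰) × 0.00048) = 0.0002612 m = 0.2612 mm
  Case 2: delta = (15300 × 3.08^3) / (48 × (9.3 × 10¹⁰) × (4.48 × 10⁻⁵)) = 0.002235 m = 2.235 mm
  Case 3: delta = (32300 × 5.6^3) / (48 × (1.17 × 10¹¹) × 0.000868) = 0.001164 m = 1.164 mm
Ordering: 2.235 mm (case 2) > 1.164 mm (case 3) > 0.2612 mm (case 1)
Final answer: 2, 3, 1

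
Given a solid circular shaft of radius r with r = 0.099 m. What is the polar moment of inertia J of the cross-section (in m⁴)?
Model: a solid circular shaft of radius r, so J = (π·r^4) / 2.
Substitute:
  J = (π × 0.099^4) / 2
  J = 0.0001509 m⁴
Final answer: J = 0.0001509 m⁴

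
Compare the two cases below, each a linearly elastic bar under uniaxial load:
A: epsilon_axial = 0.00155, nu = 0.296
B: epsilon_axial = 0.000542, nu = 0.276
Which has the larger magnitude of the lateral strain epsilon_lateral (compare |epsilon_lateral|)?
Model: a linearly elastic bar under uniaxial load, so epsilon_lateral = -nu·epsilon_axial (SI units).
  A: epsilon_lateral = -(0.296 × 0.00155) = -0.0004588
  B: epsilon_lateral = -(0.276 × 0.000542) = -0.0001496
|epsilon_lateral|: A = 0.0004588, B = 0.0001496, so A is larger in magnitude.
Final answer: A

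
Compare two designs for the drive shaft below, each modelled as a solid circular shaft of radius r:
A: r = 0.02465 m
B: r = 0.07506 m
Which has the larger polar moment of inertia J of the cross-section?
Model: a solid circular shaft of radius r, so J = (π·r^4) / 2 (SI units).
  A: J = (π × 0.02465^4) / 2 = 5.799 × 10⁻⁷ m⁴
  B: J = (π × 0.07506^4) / 2 = 4.986 × 10⁻⁵ m⁴
4.986 × 10⁻⁵ m⁴ > 5.799 × 10⁻⁷ m⁴, so B is larger.
Final answer: B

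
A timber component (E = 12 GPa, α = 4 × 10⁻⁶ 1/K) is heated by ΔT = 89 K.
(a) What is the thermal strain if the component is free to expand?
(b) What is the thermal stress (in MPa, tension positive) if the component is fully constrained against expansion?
(a) Free thermal strain ε_th = α·ΔT = (4 × 10⁻⁶) × 89 = 0.000356
(b) Fully constrained, the expansion is suppressed, so σ = -E·α·ΔT. Convert E = 12 GPa = 1.2 × 10¹⁰ Pa.
  σ = -(1.2 × 10¹⁰) × (4 × 10⁻⁶) × 89 = -4.272 × 10⁶ Pa = -4.272 MPa (compressive)
Final answer: (a) ε_th = 0.000356, (b) σ = -4.272 MPa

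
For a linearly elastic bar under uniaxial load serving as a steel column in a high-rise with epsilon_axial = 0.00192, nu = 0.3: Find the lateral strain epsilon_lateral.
Model: a linearly elastic bar under uniaxial load, so epsilon_lateral = -nu·epsilon_axial.
Substitute:
  epsilon_lateral = -(0.3 × 0.00192)
  epsilon_lateral = -0.000576
Final answer: epsilon_lateral = -0.000576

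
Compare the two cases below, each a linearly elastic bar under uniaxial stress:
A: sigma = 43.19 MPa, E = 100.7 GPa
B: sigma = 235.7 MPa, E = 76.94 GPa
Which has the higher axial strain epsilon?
Model: a linearly elastic bar under uniaxial stress, so epsilon = sigma / E (SI units).
  A: epsilon = (4.319 × 10⁷) / (1.007 × 10¹¹) = 0.0004289
  B: epsilon = (2.357 × 10⁸) / (7.694 × 10¹⁰) = 0.003063
0.003063 > 0.0004289, so B is larger.
Final answer: B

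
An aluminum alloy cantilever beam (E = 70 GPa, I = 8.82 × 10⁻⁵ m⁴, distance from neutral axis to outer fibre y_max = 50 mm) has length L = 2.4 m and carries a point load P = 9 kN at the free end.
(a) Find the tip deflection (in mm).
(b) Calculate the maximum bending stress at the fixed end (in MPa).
(a) Tip deflection of a cantilever with an end point load: δ = P·L^3 / (3·E·I). Convert P = 9 kN = 9000 N, E = 70 GPa = 7 × 10¹⁰ Pa.
  δ = (9000 × 2.4^3) / (3 × (7 × 10¹⁰) × (8.82 × 10⁻⁵)) = 0.006717 m = 6.717 mm
(b) Maximum bending moment at the fixed end: M = P·L = 9000 × 2.4 = 21600 N·m. Convert y_max = 50 mm = 0.05 m.
  σ = M·y_max / I = (21600 × 0.05) / (8.82 × 10⁻⁵) = 1.224 × 10⁷ Pa = 12.24 MPa
Final answer: (a) δ = 6.717 mm, (b) σ = 12.24 MPa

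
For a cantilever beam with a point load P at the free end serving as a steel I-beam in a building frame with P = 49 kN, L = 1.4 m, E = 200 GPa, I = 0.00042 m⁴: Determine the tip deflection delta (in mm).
Model: a cantilever beam with a point load P at the free end, so delta = (P·L^3) / (3·E·I).
Convert to SI units:
  P = 49 kN = 49000 N
  E = 200 GPa = 2 × 10¹¹ Pa
Substitute:
  delta = (49000 × 1.4^3) / (3 × (2 × 10¹¹) × 0.00042)
  delta = 0.0005336 m
Convert: delta = 0.0005336 m = 0.5336 mm
Final answer: delta = 0.5336 mm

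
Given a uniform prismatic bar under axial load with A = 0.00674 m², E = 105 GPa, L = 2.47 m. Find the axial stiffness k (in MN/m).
Model: a uniform prismatic bar under axial load, so k = (A·E) / L.
Convert to SI units:
  E = 105 GPa = 1.05 × 10¹¹ Pa
Substitute:
  k = (0.00674 × (1.05 × 10¹¹)) / 2.47
  k = 2.865 × 10⁸ N/m
Convert: k = 2.865 × 10⁸ N/m = 286.5 MN/m
Final answer: k = 286.5 MN/m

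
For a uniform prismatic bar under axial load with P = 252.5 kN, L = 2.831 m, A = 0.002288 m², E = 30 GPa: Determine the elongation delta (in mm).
Model: a uniform prismatic bar under axial load, so delta = (P·L) / (A·E).
Convert to SI units:
  P = 252.5 kN = 252500 N
  E = 30 GPa = 3 × 10¹⁰ Pa
Substitute:
  delta = (252500 × 2.831) / (0.002288 × (3 × 10¹⁰))
  delta = 0.01041 m
Convert: delta = 0.01041 m = 10.41 mm
Final answer: delta = 10.41 mm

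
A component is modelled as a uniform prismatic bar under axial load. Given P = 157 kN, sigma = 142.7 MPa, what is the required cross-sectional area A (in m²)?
Model: a uniform prismatic bar under axial load, so sigma = P / A.
Solve for A: A = P / sigma.
Convert to SI units:
  P = 157 kN = 157000 N
  sigma = 142.7 MPa = 1.427 × 10⁸ Pa
Substitute:
  A = 157000 / (1.427 × 10⁸)
  A = 0.0011 m²
Final answer: A = 0.0011 m²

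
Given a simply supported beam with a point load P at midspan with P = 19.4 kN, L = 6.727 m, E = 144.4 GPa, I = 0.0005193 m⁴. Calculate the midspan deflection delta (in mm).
Model: a simply supported beam with a point load P at midspan, so delta = (P·L^3) / (48·E·I).
Convert to SI units:
  P = 19.4 kN = 19400 N
  E = 144.4 GPa = 1.444 × 10¹¹ Pa
Substitute:
  delta = (19400 × 6.727^3) / (48 × (1.444 × 10¹¹) × 0.0005193)
  delta = 0.001641 m
Convert: delta = 0.001641 m = 1.641 mm
Final answer: delta = 1.641 mm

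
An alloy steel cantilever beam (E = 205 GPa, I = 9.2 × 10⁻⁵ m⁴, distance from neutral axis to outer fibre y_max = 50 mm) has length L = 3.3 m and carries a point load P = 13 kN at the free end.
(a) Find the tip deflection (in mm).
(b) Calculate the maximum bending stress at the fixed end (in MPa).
(a) Tip deflection of a cantilever with an end point load: δ = P·L^3 / (3·E·I). Convert P = 13 kN = 13000 N, E = 205 GPa = 2.05 × 10¹¹ Pa.
  δ = (13000 × 3.3^3) / (3 × (2.05 × 10¹¹) × (9.2 × 10⁻⁵)) = 0.008257 m = 8.257 mm
(b) Maximum bending moment at the fixed end: M = P·L = 13000 × 3.3 = 42900 N·m. Convert y_max = 50 mm = 0.05 m.
  σ = M·y_max / I = (42900 × 0.05) / (9.2 × 10⁻⁵) = 2.332 × 10⁷ Pa = 23.32 MPa
Final answer: (a) δ = 8.257 mm, (b) σ = 23.32 MPa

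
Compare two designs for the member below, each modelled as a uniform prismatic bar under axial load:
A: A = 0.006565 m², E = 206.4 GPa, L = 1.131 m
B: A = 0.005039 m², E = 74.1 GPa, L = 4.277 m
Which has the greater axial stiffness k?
Model: a uniform prismatic bar under axial load, so k = (A·E) / L (SI units).
  A: k = (0.006565 × (2.064 × 10¹¹)) / 1.131 = 1.198 × 10⁹ N/m = 1198 MN/m
  B: k = (0.005039 × (7.41 × 10¹⁰)) / 4.277 = 8.73 × 10⁷ N/m = 87.3 MN/m
1198 MN/m > 87.3 MN/m, so A is larger.
Final answer: A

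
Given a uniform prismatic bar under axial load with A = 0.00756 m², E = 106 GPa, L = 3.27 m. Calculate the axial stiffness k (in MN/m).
Model: a uniform prismatic bar under axial load, so k = (A·E) / L.
Convert to SI units:
  E = 106 GPa = 1.06 × 10¹¹ Pa
Substitute:
  k = (0.00756 × (1.06 × 10¹¹)) / 3.27
  k = 2.451 × 10⁸ N/m
Convert: k = 2.451 × 10⁸ N/m = 245.1 MN/m
Final answer: k = 245.1 MN/m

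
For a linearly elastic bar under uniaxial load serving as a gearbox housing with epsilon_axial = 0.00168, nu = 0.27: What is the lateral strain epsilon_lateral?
Model: a linearly elastic bar under uniaxial load, so epsilon_lateral = -nu·epsilon_axial.
Substitute:
  epsilon_lateral = -(0.27 × 0.00168)
  epsilon_lateral = -0.0004536
Final answer: epsilon_lateral = -0.0004536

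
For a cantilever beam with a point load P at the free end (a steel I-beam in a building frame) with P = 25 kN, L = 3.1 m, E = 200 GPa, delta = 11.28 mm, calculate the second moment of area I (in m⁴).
Model: a cantilever beam with a point load P at the free end, so delta = (P·L^3) / (3·E·I).
Solve for I: I = (P·L^3) / (3·delta·E).
Convert to SI units:
  P = 25 kN = 25000 N
  E = 200 GPa = 2 × 10¹¹ Pa
  delta = 11.28 mm = 0.01128 m
Substitute:
  I = (25000 × 3.1^3) / (3 × 0.01128 × (2 × 10¹¹))
  I = 0.00011 m⁴
Final answer: I = 0.00011 m⁴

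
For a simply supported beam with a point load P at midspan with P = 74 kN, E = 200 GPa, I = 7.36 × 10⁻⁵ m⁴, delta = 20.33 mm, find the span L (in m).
Model: a simply supported beam with a point load P at midspan, so delta = (P·L^3) / (48·E·I).
Solve for L: L = ((48·delta·E·I) / P)^(1/3).
Convert to SI units:
  P = 74 kN = 74000 N
  E = 200 GPa = 2 × 10¹¹ Pa
  delta = 20.33 mm = 0.02033 m
Substitute:
  L = ((48 × 0.02033 × (2 × 10¹¹) × (7.36 × 10⁻⁵)) / 74000)^(1/3)
  L = 5.79 m
Final answer: L = 5.79 m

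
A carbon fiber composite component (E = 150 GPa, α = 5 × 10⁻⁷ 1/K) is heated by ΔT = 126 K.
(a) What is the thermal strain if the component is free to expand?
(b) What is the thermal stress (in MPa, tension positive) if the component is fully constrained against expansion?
(a) Free thermal strain ε_th = α·ΔT = (5 × 10⁻⁷) × 126 = 6.3 × 10⁻⁵
(b) Fully constrained, the expansion is suppressed, so σ = -E·α·ΔT. Convert E = 150 GPa = 1.5 × 10¹¹ Pa.
  σ = -(1.5 × 10¹¹) × (5 × 10⁻⁷) × 126 = -9.45 × 10⁶ Pa = -9.45 MPa (compressive)
Final answer: (a) ε_th = 6.3 × 10⁻⁵, (b) σ = -9.45 MPa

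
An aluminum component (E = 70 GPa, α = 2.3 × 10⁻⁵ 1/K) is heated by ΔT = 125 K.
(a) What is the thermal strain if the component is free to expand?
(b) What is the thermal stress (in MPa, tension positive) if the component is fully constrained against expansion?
(a) Free thermal strain ε_th = α·ΔT = (2.3 × 10⁻⁵) × 125 = 0.002875
(b) Fully constrained, the expansion is suppressed, so σ = -E·α·ΔT. Convert E = 70 GPa = 7 × 10¹⁰ Pa.
  σ = -(7 × 10¹⁰) × (2.3 × 10⁻⁵) × 125 = -2.012 × 10⁸ Pa = -201.2 MPa (compressive)
Final answer: (a) ε_th = 0.002875, (b) σ = -201.2 MPa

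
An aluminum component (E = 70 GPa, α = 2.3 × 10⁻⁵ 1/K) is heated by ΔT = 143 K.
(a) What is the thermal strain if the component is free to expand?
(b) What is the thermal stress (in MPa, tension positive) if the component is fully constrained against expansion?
(a) Free thermal strain ε_th = α·ΔT = (2.3 × 10⁻⁵) × 143 = 0.003289
(b) Fully constrained, the expansion is suppressed, so σ = -E·α·ΔT. Convert E = 70 GPa = 7 × 10¹⁰ Pa.
  σ = -(7 × 10¹⁰) × (2.3 × 10⁻⁵) × 143 = -2.302 × 10⁸ Pa = -230.2 MPa (compressive)
Final answer: (a) ε_th = 0.003289, (b) σ = -230.2 MPa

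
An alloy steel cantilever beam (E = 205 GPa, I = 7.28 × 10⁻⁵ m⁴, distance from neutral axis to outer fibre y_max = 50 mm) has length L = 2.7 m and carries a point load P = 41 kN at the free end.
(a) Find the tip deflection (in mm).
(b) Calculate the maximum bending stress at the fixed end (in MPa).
(a) Tip deflection of a cantilever with an end point load: δ = P·L^3 / (3·E·I). Convert P = 41 kN = 41000 N, E = 205 GPa = 2.05 × 10¹¹ Pa.
  δ = (41000 × 2.7^3) / (3 × (2.05 × 10¹¹) × (7.28 × 10⁻⁵)) = 0.01802 m = 18.02 mm
(b) Maximum bending moment at the fixed end: M = P·L = 41000 × 2.7 = 110700 N·m. Convert y_max = 50 mm = 0.05 m.
  σ = M·y_max / I = (110700 × 0.05) / (7.28 × 10⁻⁵) = 7.603 × 10⁷ Pa = 76.03 MPa
Final answer: (a) δ = 18.02 mm, (b) σ = 76.03 MPa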